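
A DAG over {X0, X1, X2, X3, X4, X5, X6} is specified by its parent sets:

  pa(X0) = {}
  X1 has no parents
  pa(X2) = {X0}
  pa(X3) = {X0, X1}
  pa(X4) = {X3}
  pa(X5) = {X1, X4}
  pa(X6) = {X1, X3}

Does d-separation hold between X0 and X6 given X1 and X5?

No

Enumerating the 3 paths from X0 to X6 and testing each for blocking by {X1, X5}:
Path 1: X0 → X3 ← X1 → X6
  X1 is a fork here and X1 is conditioned on, so the path is blocked at X1.
Path 2: X0 → X3 → X6
  X3 is a chain and X3 is not conditioned on — no node blocks this path, so it is active.
Path 3: X0 → X3 → X4 → X5 ← X1 → X6
  X1 is a fork here and X1 is conditioned on, so the path is blocked at X1.
Because an active path exists, X0 and X6 are not d-separated.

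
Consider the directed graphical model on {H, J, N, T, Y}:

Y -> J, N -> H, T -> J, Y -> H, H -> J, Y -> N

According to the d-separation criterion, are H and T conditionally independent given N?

Enumerating the 3 paths from H to T and testing each for blocking by {N}:
Path 1: H ← N ← Y → J ← T
  N is a chain here and N is conditioned on, so the path is blocked at N.
Path 2: H → J ← T
  J is a collider here and neither J nor any of its descendants is conditioned on, so the collider stays closed — the path is blocked at J.
Path 3: H ← Y → J ← T
  J is a collider here and neither J nor any of its descendants is conditioned on, so the collider stays closed — the path is blocked at J.
Every path is blocked, so H and T are d-separated given {N}.

Yes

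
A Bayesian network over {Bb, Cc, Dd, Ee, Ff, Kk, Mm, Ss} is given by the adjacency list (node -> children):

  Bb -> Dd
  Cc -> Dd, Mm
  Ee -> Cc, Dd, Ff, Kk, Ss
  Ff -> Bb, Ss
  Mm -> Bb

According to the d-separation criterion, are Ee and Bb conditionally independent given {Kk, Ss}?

No

6 paths connect Ee and Bb; each must be blocked for d-separation to hold:
Path 1: Ee → Cc → Mm → Bb
  Cc is a chain and Cc is not conditioned on; Mm is a chain and Mm is not conditioned on — no node blocks this path, so it is active.
Path 2: Ee → Cc → Dd ← Bb
  Dd is a collider here and neither Dd nor any of its descendants is conditioned on, so the collider stays closed — the path is blocked at Dd.
Path 3: Ee → Ff → Bb
  Ff is a chain and Ff is not conditioned on — no node blocks this path, so it is active.
Path 4: Ee → Dd ← Cc → Mm → Bb
  Dd is a collider here and neither Dd nor any of its descendants is conditioned on, so the collider stays closed — the path is blocked at Dd.
Path 5: Ee → Dd ← Bb
  Dd is a collider here and neither Dd nor any of its descendants is conditioned on, so the collider stays closed — the path is blocked at Dd.
Path 6: Ee → Ss ← Ff → Bb
  Ss is a collider and Ss is conditioned on, which opens it; Ff is a fork and Ff is not conditioned on — no node blocks this path, so it is active.
At least one path is unblocked, so d-separation fails.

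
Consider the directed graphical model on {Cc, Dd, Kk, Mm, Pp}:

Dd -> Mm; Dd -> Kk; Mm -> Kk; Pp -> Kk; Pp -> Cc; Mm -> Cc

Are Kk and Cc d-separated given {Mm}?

No

Enumerating the 3 paths from Kk to Cc and testing each for blocking by {Mm}:
Path 1: Kk ← Pp → Cc
  Pp is a fork and Pp is not conditioned on — no node blocks this path, so it is active.
Path 2: Kk ← Mm → Cc
  Mm is a fork here and Mm is conditioned on, so the path is blocked at Mm.
Path 3: Kk ← Dd → Mm → Cc
  Mm is a chain here and Mm is conditioned on, so the path is blocked at Mm.
Because an active path exists, Kk and Cc are not d-separated.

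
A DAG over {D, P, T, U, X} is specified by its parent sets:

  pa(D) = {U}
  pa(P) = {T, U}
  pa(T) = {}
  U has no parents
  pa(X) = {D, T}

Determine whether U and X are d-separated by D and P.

No — U and X are not d-separated given {D, P}.

We examine all 2 paths between U and X:
  1. U → P ← T → X — P:collider[open]; T:fork[open] ⇒ active
  2. U → D → X — D:chain[blocks] ⇒ blocked
At least one path is unblocked, so d-separation fails.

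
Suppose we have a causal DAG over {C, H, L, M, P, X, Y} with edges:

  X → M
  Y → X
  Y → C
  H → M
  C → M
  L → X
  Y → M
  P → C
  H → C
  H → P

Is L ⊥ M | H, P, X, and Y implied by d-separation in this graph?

We examine all 5 paths between L and M:
Path 1: L → X ← Y → C ← P ← H → M
  Y is a fork here and Y is conditioned on, so the path is blocked at Y.
Path 2: L → X ← Y → C ← H → M
  Y is a fork here and Y is conditioned on, so the path is blocked at Y.
Path 3: L → X ← Y → C → M
  Y is a fork here and Y is conditioned on, so the path is blocked at Y.
Path 4: L → X ← Y → M
  Y is a fork here and Y is conditioned on, so the path is blocked at Y.
Path 5: L → X → M
  X is a chain here and X is conditioned on, so the path is blocked at X.
Since every path is blocked, d-separation holds.

Yes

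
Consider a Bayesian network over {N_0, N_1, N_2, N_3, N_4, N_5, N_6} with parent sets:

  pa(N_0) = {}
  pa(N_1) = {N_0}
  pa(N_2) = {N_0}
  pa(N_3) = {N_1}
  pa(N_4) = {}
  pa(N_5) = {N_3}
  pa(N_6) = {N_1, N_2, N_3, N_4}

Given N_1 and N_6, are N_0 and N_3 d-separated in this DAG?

No — N_0 and N_3 are not d-separated given {N_1, N_6}.

We examine all 4 paths between N_0 and N_3:
Path 1: N_0 → N_1 → N_3
  N_1 is a chain here and N_1 is conditioned on, so the path is blocked at N_1.
Path 2: N_0 → N_1 → N_6 ← N_3
  N_1 is a chain here and N_1 is conditioned on, so the path is blocked at N_1.
Path 3: N_0 → N_2 → N_6 ← N_1 → N_3
  N_1 is a fork here and N_1 is conditioned on, so the path is blocked at N_1.
Path 4: N_0 → N_2 → N_6 ← N_3
  N_2 is a chain and N_2 is not conditioned on; N_6 is a collider and N_6 is conditioned on, which opens it — no node blocks this path, so it is active.
Since the path N_0 → N_2 → N_6 ← N_3 is active, N_0 and N_3 are not d-separated given {N_1, N_6}.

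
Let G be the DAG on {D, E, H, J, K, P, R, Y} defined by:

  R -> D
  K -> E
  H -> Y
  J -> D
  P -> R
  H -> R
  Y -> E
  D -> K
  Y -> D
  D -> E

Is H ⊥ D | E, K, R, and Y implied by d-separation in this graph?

Yes

4 paths connect H and D; each must be blocked for d-separation to hold:
Path 1: H → R → D
  R is a chain here and R is conditioned on, so the path is blocked at R.
Path 2: H → Y → D
  Y is a chain here and Y is conditioned on, so the path is blocked at Y.
Path 3: H → Y → E ← D
  Y is a chain here and Y is conditioned on, so the path is blocked at Y.
Path 4: H → Y → E ← K ← D
  Y is a chain here and Y is conditioned on, so the path is blocked at Y.
Every path is blocked, so H and D are d-separated given {E, K, R, Y}.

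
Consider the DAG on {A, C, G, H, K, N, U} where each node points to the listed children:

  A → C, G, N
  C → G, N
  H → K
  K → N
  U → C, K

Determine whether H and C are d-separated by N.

No

4 paths connect H and C; each must be blocked for d-separation to hold:
Path 1: H → K ← U → C
  K is a collider and its descendant N is conditioned on, which opens it; U is a fork and U is not conditioned on — no node blocks this path, so it is active.
Path 2: H → K → N ← A → G ← C
  G is a collider here and neither G nor any of its descendants is conditioned on, so the collider stays closed — the path is blocked at G.
Path 3: H → K → N ← A → C
  K is a chain and K is not conditioned on; N is a collider and N is conditioned on, which opens it; A is a fork and A is not conditioned on — no node blocks this path, so it is active.
Path 4: H → K → N ← C
  K is a chain and K is not conditioned on; N is a collider and N is conditioned on, which opens it — no node blocks this path, so it is active.
Because an active path exists, H and C are not d-separated.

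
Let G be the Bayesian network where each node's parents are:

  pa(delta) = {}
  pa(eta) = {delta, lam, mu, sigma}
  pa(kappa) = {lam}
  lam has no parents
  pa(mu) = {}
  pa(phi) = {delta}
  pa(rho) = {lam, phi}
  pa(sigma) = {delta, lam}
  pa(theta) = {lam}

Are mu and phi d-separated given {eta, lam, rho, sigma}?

No — mu and phi are not d-separated given {eta, lam, rho, sigma}.

Enumerating the 6 paths from mu to phi and testing each for blocking by {eta, lam, rho, sigma}:
Path 1: mu → eta ← sigma ← lam → rho ← phi
  sigma is a chain here and sigma is conditioned on, so the path is blocked at sigma.
Path 2: mu → eta ← sigma ← delta → phi
  sigma is a chain here and sigma is conditioned on, so the path is blocked at sigma.
Path 3: mu → eta ← lam → sigma ← delta → phi
  lam is a fork here and lam is conditioned on, so the path is blocked at lam.
Path 4: mu → eta ← lam → rho ← phi
  lam is a fork here and lam is conditioned on, so the path is blocked at lam.
Path 5: mu → eta ← delta → sigma ← lam → rho ← phi
  lam is a fork here and lam is conditioned on, so the path is blocked at lam.
Path 6: mu → eta ← delta → phi
  eta is a collider and eta is conditioned on, which opens it; delta is a fork and delta is not conditioned on — no node blocks this path, so it is active.
At least one path is unblocked, so d-separation fails.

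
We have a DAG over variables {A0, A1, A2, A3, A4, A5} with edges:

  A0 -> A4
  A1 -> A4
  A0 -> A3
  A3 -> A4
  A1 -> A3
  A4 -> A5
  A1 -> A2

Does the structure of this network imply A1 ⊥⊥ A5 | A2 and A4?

There are 3 undirected paths between A1 and A5; checking each against the conditioning set {A2, A4}:
Path 1: A1 → A3 ← A0 → A4 → A5
  A4 is a chain here and A4 is conditioned on, so the path is blocked at A4.
Path 2: A1 → A3 → A4 → A5
  A4 is a chain here and A4 is conditioned on, so the path is blocked at A4.
Path 3: A1 → A4 → A5
  A4 is a chain here and A4 is conditioned on, so the path is blocked at A4.
All paths are blocked; A1 ⊥ A5 | {A2, A4} holds.

Yes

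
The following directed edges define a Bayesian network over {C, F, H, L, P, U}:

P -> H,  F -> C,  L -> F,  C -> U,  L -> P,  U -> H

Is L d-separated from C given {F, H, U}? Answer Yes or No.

We examine all 2 paths between L and C:
Path 1: L → F → C
  F is a chain here and F is conditioned on, so the path is blocked at F.
Path 2: L → P → H ← U ← C
  U is a chain here and U is conditioned on, so the path is blocked at U.
Every path is blocked, so L and C are d-separated given {F, H, U}.

Yes — L and C are d-separated given {F, H, U}.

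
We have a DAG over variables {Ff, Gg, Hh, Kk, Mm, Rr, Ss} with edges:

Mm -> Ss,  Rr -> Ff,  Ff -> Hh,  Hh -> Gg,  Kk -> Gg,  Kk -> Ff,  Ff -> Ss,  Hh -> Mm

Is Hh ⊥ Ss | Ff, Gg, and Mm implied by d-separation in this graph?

Yes — Hh and Ss are d-separated given {Ff, Gg, Mm}.

Enumerating the 3 paths from Hh to Ss and testing each for blocking by {Ff, Gg, Mm}:
Path 1: Hh → Gg ← Kk → Ff → Ss
  Ff is a chain here and Ff is conditioned on, so the path is blocked at Ff.
Path 2: Hh ← Ff → Ss
  Ff is a fork here and Ff is conditioned on, so the path is blocked at Ff.
Path 3: Hh → Mm → Ss
  Mm is a chain here and Mm is conditioned on, so the path is blocked at Mm.
All paths are blocked; Hh ⊥ Ss | {Ff, Gg, Mm} holds.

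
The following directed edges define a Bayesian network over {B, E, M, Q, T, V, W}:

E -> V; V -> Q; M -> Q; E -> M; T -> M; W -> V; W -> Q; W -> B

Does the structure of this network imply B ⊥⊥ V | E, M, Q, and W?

Yes

3 paths connect B and V; each must be blocked for d-separation to hold:
  1. B ← W → Q ← V — W:fork[blocks]; Q:collider[open] ⇒ blocked
  2. B ← W → Q ← M ← E → V — W:fork[blocks]; Q:collider[open]; M:chain[blocks]; E:fork[blocks] ⇒ blocked
  3. B ← W → V — W:fork[blocks] ⇒ blocked
Since every path is blocked, d-separation holds.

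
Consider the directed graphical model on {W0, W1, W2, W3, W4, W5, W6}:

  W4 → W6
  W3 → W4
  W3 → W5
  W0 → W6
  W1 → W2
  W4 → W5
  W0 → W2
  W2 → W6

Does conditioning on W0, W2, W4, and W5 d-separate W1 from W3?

Yes

4 paths connect W1 and W3; each must be blocked for d-separation to hold:
Path 1: W1 → W2 ← W0 → W6 ← W4 ← W3
  W0 is a fork here and W0 is conditioned on, so the path is blocked at W0.
Path 2: W1 → W2 ← W0 → W6 ← W4 → W5 ← W3
  W0 is a fork here and W0 is conditioned on, so the path is blocked at W0.
Path 3: W1 → W2 → W6 ← W4 ← W3
  W2 is a chain here and W2 is conditioned on, so the path is blocked at W2.
Path 4: W1 → W2 → W6 ← W4 → W5 ← W3
  W2 is a chain here and W2 is conditioned on, so the path is blocked at W2.
Since every path is blocked, d-separation holds.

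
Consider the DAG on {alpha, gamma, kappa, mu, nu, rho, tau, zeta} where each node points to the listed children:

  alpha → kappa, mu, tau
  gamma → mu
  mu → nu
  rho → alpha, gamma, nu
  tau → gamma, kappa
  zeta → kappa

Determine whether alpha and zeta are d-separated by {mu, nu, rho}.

Yes — alpha and zeta are d-separated given {mu, nu, rho}.

There are 6 undirected paths between alpha and zeta; checking each against the conditioning set {mu, nu, rho}:
Path 1: alpha ← rho → gamma ← tau → kappa ← zeta
  rho is a fork here and rho is conditioned on, so the path is blocked at rho.
Path 2: alpha ← rho → nu ← mu ← gamma ← tau → kappa ← zeta
  rho is a fork here and rho is conditioned on, so the path is blocked at rho.
Path 3: alpha → tau → kappa ← zeta
  kappa is a collider here and neither kappa nor any of its descendants is conditioned on, so the collider stays closed — the path is blocked at kappa.
Path 4: alpha → mu ← gamma ← tau → kappa ← zeta
  kappa is a collider here and neither kappa nor any of its descendants is conditioned on, so the collider stays closed — the path is blocked at kappa.
Path 5: alpha → mu → nu ← rho → gamma ← tau → kappa ← zeta
  mu is a chain here and mu is conditioned on, so the path is blocked at mu.
Path 6: alpha → kappa ← zeta
  kappa is a collider here and neither kappa nor any of its descendants is conditioned on, so the collider stays closed — the path is blocked at kappa.
All paths are blocked; alpha ⊥ zeta | {mu, nu, rho} holds.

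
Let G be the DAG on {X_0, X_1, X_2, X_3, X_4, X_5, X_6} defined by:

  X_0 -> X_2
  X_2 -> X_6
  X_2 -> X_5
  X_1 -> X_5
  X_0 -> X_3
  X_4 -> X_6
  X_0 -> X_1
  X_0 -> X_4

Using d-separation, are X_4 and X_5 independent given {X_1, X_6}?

No

We examine all 4 paths between X_4 and X_5:
Path 1: X_4 ← X_0 → X_1 → X_5
  X_1 is a chain here and X_1 is conditioned on, so the path is blocked at X_1.
Path 2: X_4 ← X_0 → X_2 → X_5
  X_0 is a fork and X_0 is not conditioned on; X_2 is a chain and X_2 is not conditioned on — no node blocks this path, so it is active.
Path 3: X_4 → X_6 ← X_2 → X_5
  X_6 is a collider and X_6 is conditioned on, which opens it; X_2 is a fork and X_2 is not conditioned on — no node blocks this path, so it is active.
Path 4: X_4 → X_6 ← X_2 ← X_0 → X_1 → X_5
  X_1 is a chain here and X_1 is conditioned on, so the path is blocked at X_1.
At least one path is unblocked, so d-separation fails.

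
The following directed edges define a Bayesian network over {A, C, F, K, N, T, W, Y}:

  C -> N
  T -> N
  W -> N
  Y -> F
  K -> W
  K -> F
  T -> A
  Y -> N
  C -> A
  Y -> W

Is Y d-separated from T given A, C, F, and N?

No

Enumerating the 6 paths from Y to T and testing each for blocking by {A, C, F, N}:
  1. Y → W → N ← C → A ← T — W:chain[open]; N:collider[open]; C:fork[blocks]; A:collider[open] ⇒ blocked
  2. Y → W → N ← T — W:chain[open]; N:collider[open] ⇒ active
  3. Y → N ← C → A ← T — N:collider[open]; C:fork[blocks]; A:collider[open] ⇒ blocked
  4. Y → N ← T — N:collider[open] ⇒ active
  5. Y → F ← K → W → N ← C → A ← T — F:collider[open]; K:fork[open]; W:chain[open]; N:collider[open]; C:fork[blocks]; A:collider[open] ⇒ blocked
  6. Y → F ← K → W → N ← T — F:collider[open]; K:fork[open]; W:chain[open]; N:collider[open] ⇒ active
At least one path is unblocked, so d-separation fails.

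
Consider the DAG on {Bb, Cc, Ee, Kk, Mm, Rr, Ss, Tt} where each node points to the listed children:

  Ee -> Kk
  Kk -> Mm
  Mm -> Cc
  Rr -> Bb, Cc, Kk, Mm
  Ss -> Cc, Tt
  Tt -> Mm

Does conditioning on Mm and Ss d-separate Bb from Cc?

No

There are 5 undirected paths between Bb and Cc; checking each against the conditioning set {Mm, Ss}:
Path 1: Bb ← Rr → Mm ← Tt ← Ss → Cc
  Ss is a fork here and Ss is conditioned on, so the path is blocked at Ss.
Path 2: Bb ← Rr → Mm → Cc
  Mm is a chain here and Mm is conditioned on, so the path is blocked at Mm.
Path 3: Bb ← Rr → Cc
  Rr is a fork and Rr is not conditioned on — no node blocks this path, so it is active.
Path 4: Bb ← Rr → Kk → Mm ← Tt ← Ss → Cc
  Ss is a fork here and Ss is conditioned on, so the path is blocked at Ss.
Path 5: Bb ← Rr → Kk → Mm → Cc
  Mm is a chain here and Mm is conditioned on, so the path is blocked at Mm.
Because an active path exists, Bb and Cc are not d-separated.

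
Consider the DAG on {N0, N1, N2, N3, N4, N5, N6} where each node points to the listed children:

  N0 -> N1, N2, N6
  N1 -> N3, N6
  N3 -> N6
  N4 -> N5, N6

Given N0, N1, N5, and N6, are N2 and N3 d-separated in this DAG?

There are 4 undirected paths between N2 and N3; checking each against the conditioning set {N0, N1, N5, N6}:
Path 1: N2 ← N0 → N1 → N3
  N0 is a fork here and N0 is conditioned on, so the path is blocked at N0.
Path 2: N2 ← N0 → N1 → N6 ← N3
  N0 is a fork here and N0 is conditioned on, so the path is blocked at N0.
Path 3: N2 ← N0 → N6 ← N3
  N0 is a fork here and N0 is conditioned on, so the path is blocked at N0.
Path 4: N2 ← N0 → N6 ← N1 → N3
  N0 is a fork here and N0 is conditioned on, so the path is blocked at N0.
Every path is blocked, so N2 and N3 are d-separated given {N0, N1, N5, N6}.

Yes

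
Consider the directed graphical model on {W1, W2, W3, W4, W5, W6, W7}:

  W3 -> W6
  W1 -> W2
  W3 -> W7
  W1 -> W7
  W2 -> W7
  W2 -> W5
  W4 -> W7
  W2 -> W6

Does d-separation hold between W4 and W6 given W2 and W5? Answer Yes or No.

Enumerating the 3 paths from W4 to W6 and testing each for blocking by {W2, W5}:
  1. W4 → W7 ← W2 → W6 — W7:collider[blocks]; W2:fork[blocks] ⇒ blocked
  2. W4 → W7 ← W1 → W2 → W6 — W7:collider[blocks]; W1:fork[open]; W2:chain[blocks] ⇒ blocked
  3. W4 → W7 ← W3 → W6 — W7:collider[blocks]; W3:fork[open] ⇒ blocked
Since every path is blocked, d-separation holds.

Yes — W4 and W6 are d-separated given {W2, W5}.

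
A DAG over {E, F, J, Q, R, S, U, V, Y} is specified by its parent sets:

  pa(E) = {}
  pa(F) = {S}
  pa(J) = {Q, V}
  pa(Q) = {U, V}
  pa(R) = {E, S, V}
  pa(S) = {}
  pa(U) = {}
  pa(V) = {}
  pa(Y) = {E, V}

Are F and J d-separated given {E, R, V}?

Yes — F and J are d-separated given {E, R, V}.

Enumerating the 4 paths from F to J and testing each for blocking by {E, R, V}:
Path 1: F ← S → R ← V → J
  V is a fork here and V is conditioned on, so the path is blocked at V.
Path 2: F ← S → R ← V → Q → J
  V is a fork here and V is conditioned on, so the path is blocked at V.
Path 3: F ← S → R ← E → Y ← V → J
  E is a fork here and E is conditioned on, so the path is blocked at E.
Path 4: F ← S → R ← E → Y ← V → Q → J
  E is a fork here and E is conditioned on, so the path is blocked at E.
Since every path is blocked, d-separation holds.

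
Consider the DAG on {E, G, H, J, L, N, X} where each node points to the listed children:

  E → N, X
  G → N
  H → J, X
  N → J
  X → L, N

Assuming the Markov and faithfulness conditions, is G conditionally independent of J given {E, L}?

No

We examine all 3 paths between G and J:
Path 1: G → N ← E → X ← H → J
  N is a collider here and neither N nor any of its descendants is conditioned on, so the collider stays closed — the path is blocked at N.
Path 2: G → N → J
  N is a chain and N is not conditioned on — no node blocks this path, so it is active.
Path 3: G → N ← X ← H → J
  N is a collider here and neither N nor any of its descendants is conditioned on, so the collider stays closed — the path is blocked at N.
At least one path is unblocked, so d-separation fails.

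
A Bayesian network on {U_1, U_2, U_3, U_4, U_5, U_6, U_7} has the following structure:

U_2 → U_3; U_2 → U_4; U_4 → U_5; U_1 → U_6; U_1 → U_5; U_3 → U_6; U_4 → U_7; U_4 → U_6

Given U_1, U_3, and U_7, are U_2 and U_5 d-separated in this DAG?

There are 4 undirected paths between U_2 and U_5; checking each against the conditioning set {U_1, U_3, U_7}:
Path 1: U_2 → U_3 → U_6 ← U_1 → U_5
  U_3 is a chain here and U_3 is conditioned on, so the path is blocked at U_3.
Path 2: U_2 → U_3 → U_6 ← U_4 → U_5
  U_3 is a chain here and U_3 is conditioned on, so the path is blocked at U_3.
Path 3: U_2 → U_4 → U_6 ← U_1 → U_5
  U_6 is a collider here and neither U_6 nor any of its descendants is conditioned on, so the collider stays closed — the path is blocked at U_6.
Path 4: U_2 → U_4 → U_5
  U_4 is a chain and U_4 is not conditioned on — no node blocks this path, so it is active.
At least one path is unblocked, so d-separation fails.

No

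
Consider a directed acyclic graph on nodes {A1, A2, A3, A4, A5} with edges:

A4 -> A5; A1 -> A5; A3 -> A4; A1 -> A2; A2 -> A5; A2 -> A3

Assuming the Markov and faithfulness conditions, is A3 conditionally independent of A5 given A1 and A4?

No

There are 3 undirected paths between A3 and A5; checking each against the conditioning set {A1, A4}:
Path 1: A3 → A4 → A5
  A4 is a chain here and A4 is conditioned on, so the path is blocked at A4.
Path 2: A3 ← A2 → A5
  A2 is a fork and A2 is not conditioned on — no node blocks this path, so it is active.
Path 3: A3 ← A2 ← A1 → A5
  A1 is a fork here and A1 is conditioned on, so the path is blocked at A1.
Since the path A3 ← A2 → A5 is active, A3 and A5 are not d-separated given {A1, A4}.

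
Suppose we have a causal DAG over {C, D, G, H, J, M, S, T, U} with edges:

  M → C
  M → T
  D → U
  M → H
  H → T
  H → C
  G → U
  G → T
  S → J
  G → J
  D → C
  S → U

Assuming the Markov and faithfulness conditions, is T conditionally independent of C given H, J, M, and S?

Yes

Enumerating the 6 paths from T to C and testing each for blocking by {H, J, M, S}:
Path 1: T ← G → U ← D → C
  U is a collider here and neither U nor any of its descendants is conditioned on, so the collider stays closed — the path is blocked at U.
Path 2: T ← G → J ← S → U ← D → C
  S is a fork here and S is conditioned on, so the path is blocked at S.
Path 3: T ← M → C
  M is a fork here and M is conditioned on, so the path is blocked at M.
Path 4: T ← M → H → C
  M is a fork here and M is conditioned on, so the path is blocked at M.
Path 5: T ← H → C
  H is a fork here and H is conditioned on, so the path is blocked at H.
Path 6: T ← H ← M → C
  H is a chain here and H is conditioned on, so the path is blocked at H.
Since every path is blocked, d-separation holds.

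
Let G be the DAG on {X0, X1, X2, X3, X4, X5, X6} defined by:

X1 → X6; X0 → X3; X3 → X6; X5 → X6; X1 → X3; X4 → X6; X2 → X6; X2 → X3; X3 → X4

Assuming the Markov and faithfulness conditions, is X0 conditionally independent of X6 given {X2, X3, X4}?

No — X0 and X6 are not d-separated given {X2, X3, X4}.

We examine all 4 paths between X0 and X6:
  1. X0 → X3 → X4 → X6 — X3:chain[blocks]; X4:chain[blocks] ⇒ blocked
  2. X0 → X3 ← X2 → X6 — X3:collider[open]; X2:fork[blocks] ⇒ blocked
  3. X0 → X3 ← X1 → X6 — X3:collider[open]; X1:fork[open] ⇒ active
  4. X0 → X3 → X6 — X3:chain[blocks] ⇒ blocked
Since the path X0 → X3 ← X1 → X6 is active, X0 and X6 are not d-separated given {X2, X3, X4}.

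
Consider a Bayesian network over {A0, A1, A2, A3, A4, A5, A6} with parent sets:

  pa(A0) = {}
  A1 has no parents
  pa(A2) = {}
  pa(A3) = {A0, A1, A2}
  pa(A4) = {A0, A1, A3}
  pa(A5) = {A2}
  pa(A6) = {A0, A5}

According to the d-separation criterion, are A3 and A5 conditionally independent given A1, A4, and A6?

No

Enumerating the 4 paths from A3 to A5 and testing each for blocking by {A1, A4, A6}:
Path 1: A3 → A4 ← A0 → A6 ← A5
  A4 is a collider and A4 is conditioned on, which opens it; A0 is a fork and A0 is not conditioned on; A6 is a collider and A6 is conditioned on, which opens it — no node blocks this path, so it is active.
Path 2: A3 ← A1 → A4 ← A0 → A6 ← A5
  A1 is a fork here and A1 is conditioned on, so the path is blocked at A1.
Path 3: A3 ← A0 → A6 ← A5
  A0 is a fork and A0 is not conditioned on; A6 is a collider and A6 is conditioned on, which opens it — no node blocks this path, so it is active.
Path 4: A3 ← A2 → A5
  A2 is a fork and A2 is not conditioned on — no node blocks this path, so it is active.
At least one path is unblocked, so d-separation fails.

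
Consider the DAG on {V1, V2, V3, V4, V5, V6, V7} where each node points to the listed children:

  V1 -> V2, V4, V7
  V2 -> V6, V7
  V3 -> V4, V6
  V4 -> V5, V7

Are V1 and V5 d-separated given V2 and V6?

No

We examine all 5 paths between V1 and V5:
Path 1: V1 → V7 ← V2 → V6 ← V3 → V4 → V5
  V7 is a collider here and neither V7 nor any of its descendants is conditioned on, so the collider stays closed — the path is blocked at V7.
Path 2: V1 → V7 ← V4 → V5
  V7 is a collider here and neither V7 nor any of its descendants is conditioned on, so the collider stays closed — the path is blocked at V7.
Path 3: V1 → V2 → V7 ← V4 → V5
  V2 is a chain here and V2 is conditioned on, so the path is blocked at V2.
Path 4: V1 → V2 → V6 ← V3 → V4 → V5
  V2 is a chain here and V2 is conditioned on, so the path is blocked at V2.
Path 5: V1 → V4 → V5
  V4 is a chain and V4 is not conditioned on — no node blocks this path, so it is active.
Since the path V1 → V4 → V5 is active, V1 and V5 are not d-separated given {V2, V6}.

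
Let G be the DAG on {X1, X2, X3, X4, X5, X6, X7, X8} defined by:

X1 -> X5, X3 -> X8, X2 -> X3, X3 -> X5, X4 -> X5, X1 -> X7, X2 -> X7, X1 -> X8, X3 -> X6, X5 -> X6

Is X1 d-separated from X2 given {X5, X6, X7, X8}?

There are 4 undirected paths between X1 and X2; checking each against the conditioning set {X5, X6, X7, X8}:
  1. X1 → X8 ← X3 ← X2 — X8:collider[open]; X3:chain[open] ⇒ active
  2. X1 → X5 ← X3 ← X2 — X5:collider[open]; X3:chain[open] ⇒ active
  3. X1 → X5 → X6 ← X3 ← X2 — X5:chain[blocks]; X6:collider[open]; X3:chain[open] ⇒ blocked
  4. X1 → X7 ← X2 — X7:collider[open] ⇒ active
Since the path X1 → X8 ← X3 ← X2 is active, X1 and X2 are not d-separated given {X5, X6, X7, X8}.

No — X1 and X2 are not d-separated given {X5, X6, X7, X8}.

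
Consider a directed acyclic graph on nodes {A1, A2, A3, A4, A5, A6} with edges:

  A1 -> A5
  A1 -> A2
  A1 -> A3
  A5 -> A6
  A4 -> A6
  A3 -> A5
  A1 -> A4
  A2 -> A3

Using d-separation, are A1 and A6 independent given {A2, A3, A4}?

Enumerating the 4 paths from A1 to A6 and testing each for blocking by {A2, A3, A4}:
  1. A1 → A3 → A5 → A6 — A3:chain[blocks]; A5:chain[open] ⇒ blocked
  2. A1 → A2 → A3 → A5 → A6 — A2:chain[blocks]; A3:chain[blocks]; A5:chain[open] ⇒ blocked
  3. A1 → A5 → A6 — A5:chain[open] ⇒ active
  4. A1 → A4 → A6 — A4:chain[blocks] ⇒ blocked
At least one path is unblocked, so d-separation fails.

No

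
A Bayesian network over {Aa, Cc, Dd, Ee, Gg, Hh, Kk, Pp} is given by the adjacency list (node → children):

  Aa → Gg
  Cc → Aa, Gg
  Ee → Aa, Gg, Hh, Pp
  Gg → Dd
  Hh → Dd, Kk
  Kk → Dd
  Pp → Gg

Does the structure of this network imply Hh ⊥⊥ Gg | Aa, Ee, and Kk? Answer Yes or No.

Yes — Hh and Gg are d-separated given {Aa, Ee, Kk}.

We examine all 6 paths between Hh and Gg:
Path 1: Hh → Kk → Dd ← Gg
  Kk is a chain here and Kk is conditioned on, so the path is blocked at Kk.
Path 2: Hh → Dd ← Gg
  Dd is a collider here and neither Dd nor any of its descendants is conditioned on, so the collider stays closed — the path is blocked at Dd.
Path 3: Hh ← Ee → Aa → Gg
  Ee is a fork here and Ee is conditioned on, so the path is blocked at Ee.
Path 4: Hh ← Ee → Aa ← Cc → Gg
  Ee is a fork here and Ee is conditioned on, so the path is blocked at Ee.
Path 5: Hh ← Ee → Pp → Gg
  Ee is a fork here and Ee is conditioned on, so the path is blocked at Ee.
Path 6: Hh ← Ee → Gg
  Ee is a fork here and Ee is conditioned on, so the path is blocked at Ee.
Every path is blocked, so Hh and Gg are d-separated given {Aa, Ee, Kk}.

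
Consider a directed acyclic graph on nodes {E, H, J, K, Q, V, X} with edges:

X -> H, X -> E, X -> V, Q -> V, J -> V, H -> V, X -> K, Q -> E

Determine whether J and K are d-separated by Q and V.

We examine all 3 paths between J and K:
Path 1: J → V ← X → K
  V is a collider and V is conditioned on, which opens it; X is a fork and X is not conditioned on — no node blocks this path, so it is active.
Path 2: J → V ← Q → E ← X → K
  Q is a fork here and Q is conditioned on, so the path is blocked at Q.
Path 3: J → V ← H ← X → K
  V is a collider and V is conditioned on, which opens it; H is a chain and H is not conditioned on; X is a fork and X is not conditioned on — no node blocks this path, so it is active.
Because an active path exists, J and K are not d-separated.

No — J and K are not d-separated given {Q, V}.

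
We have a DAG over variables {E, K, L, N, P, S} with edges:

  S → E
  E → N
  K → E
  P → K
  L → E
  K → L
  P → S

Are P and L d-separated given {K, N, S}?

4 paths connect P and L; each must be blocked for d-separation to hold:
Path 1: P → S → E ← L
  S is a chain here and S is conditioned on, so the path is blocked at S.
Path 2: P → S → E ← K → L
  S is a chain here and S is conditioned on, so the path is blocked at S.
Path 3: P → K → E ← L
  K is a chain here and K is conditioned on, so the path is blocked at K.
Path 4: P → K → L
  K is a chain here and K is conditioned on, so the path is blocked at K.
Since every path is blocked, d-separation holds.

Yes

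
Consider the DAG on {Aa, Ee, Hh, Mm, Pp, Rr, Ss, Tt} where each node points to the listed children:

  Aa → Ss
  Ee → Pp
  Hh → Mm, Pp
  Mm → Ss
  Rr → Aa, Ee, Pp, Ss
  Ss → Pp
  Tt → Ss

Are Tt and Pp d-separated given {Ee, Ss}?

No

There are 6 undirected paths between Tt and Pp; checking each against the conditioning set {Ee, Ss}:
Path 1: Tt → Ss ← Rr → Pp
  Ss is a collider and Ss is conditioned on, which opens it; Rr is a fork and Rr is not conditioned on — no node blocks this path, so it is active.
Path 2: Tt → Ss ← Rr → Ee → Pp
  Ee is a chain here and Ee is conditioned on, so the path is blocked at Ee.
Path 3: Tt → Ss ← Aa ← Rr → Pp
  Ss is a collider and Ss is conditioned on, which opens it; Aa is a chain and Aa is not conditioned on; Rr is a fork and Rr is not conditioned on — no node blocks this path, so it is active.
Path 4: Tt → Ss ← Aa ← Rr → Ee → Pp
  Ee is a chain here and Ee is conditioned on, so the path is blocked at Ee.
Path 5: Tt → Ss → Pp
  Ss is a chain here and Ss is conditioned on, so the path is blocked at Ss.
Path 6: Tt → Ss ← Mm ← Hh → Pp
  Ss is a collider and Ss is conditioned on, which opens it; Mm is a chain and Mm is not conditioned on; Hh is a fork and Hh is not conditioned on — no node blocks this path, so it is active.
Because an active path exists, Tt and Pp are not d-separated.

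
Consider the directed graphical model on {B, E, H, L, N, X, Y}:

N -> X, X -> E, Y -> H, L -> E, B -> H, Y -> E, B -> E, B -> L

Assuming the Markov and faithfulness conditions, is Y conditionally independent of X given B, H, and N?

Yes

Enumerating the 3 paths from Y to X and testing each for blocking by {B, H, N}:
Path 1: Y → E ← X
  E is a collider here and neither E nor any of its descendants is conditioned on, so the collider stays closed — the path is blocked at E.
Path 2: Y → H ← B → E ← X
  B is a fork here and B is conditioned on, so the path is blocked at B.
Path 3: Y → H ← B → L → E ← X
  B is a fork here and B is conditioned on, so the path is blocked at B.
Since every path is blocked, d-separation holds.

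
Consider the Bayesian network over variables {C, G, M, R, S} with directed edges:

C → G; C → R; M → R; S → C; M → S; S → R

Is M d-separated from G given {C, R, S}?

We examine all 4 paths between M and G:
  1. M → R ← C → G — R:collider[open]; C:fork[blocks] ⇒ blocked
  2. M → R ← S → C → G — R:collider[open]; S:fork[blocks]; C:chain[blocks] ⇒ blocked
  3. M → S → C → G — S:chain[blocks]; C:chain[blocks] ⇒ blocked
  4. M → S → R ← C → G — S:chain[blocks]; R:collider[open]; C:fork[blocks] ⇒ blocked
All paths are blocked; M ⊥ G | {C, R, S} holds.

Yes — M and G are d-separated given {C, R, S}.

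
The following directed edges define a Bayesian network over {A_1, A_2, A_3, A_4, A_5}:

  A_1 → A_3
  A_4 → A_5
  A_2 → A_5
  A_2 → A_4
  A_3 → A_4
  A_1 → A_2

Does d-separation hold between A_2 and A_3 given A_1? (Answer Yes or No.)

Yes

3 paths connect A_2 and A_3; each must be blocked for d-separation to hold:
  1. A_2 → A_4 ← A_3 — A_4:collider[blocks] ⇒ blocked
  2. A_2 ← A_1 → A_3 — A_1:fork[blocks] ⇒ blocked
  3. A_2 → A_5 ← A_4 ← A_3 — A_5:collider[blocks]; A_4:chain[open] ⇒ blocked
Every path is blocked, so A_2 and A_3 are d-separated given {A_1}.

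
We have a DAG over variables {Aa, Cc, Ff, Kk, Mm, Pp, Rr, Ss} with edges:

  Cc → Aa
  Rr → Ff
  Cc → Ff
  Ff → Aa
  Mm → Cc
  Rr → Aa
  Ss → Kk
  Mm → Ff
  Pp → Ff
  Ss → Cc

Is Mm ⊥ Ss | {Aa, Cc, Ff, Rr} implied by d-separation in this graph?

We examine all 4 paths between Mm and Ss:
Path 1: Mm → Ff ← Rr → Aa ← Cc ← Ss
  Rr is a fork here and Rr is conditioned on, so the path is blocked at Rr.
Path 2: Mm → Ff → Aa ← Cc ← Ss
  Ff is a chain here and Ff is conditioned on, so the path is blocked at Ff.
Path 3: Mm → Ff ← Cc ← Ss
  Cc is a chain here and Cc is conditioned on, so the path is blocked at Cc.
Path 4: Mm → Cc ← Ss
  Cc is a collider and Cc is conditioned on, which opens it — no node blocks this path, so it is active.
Because an active path exists, Mm and Ss are not d-separated.

No — Mm and Ss are not d-separated given {Aa, Cc, Ff, Rr}.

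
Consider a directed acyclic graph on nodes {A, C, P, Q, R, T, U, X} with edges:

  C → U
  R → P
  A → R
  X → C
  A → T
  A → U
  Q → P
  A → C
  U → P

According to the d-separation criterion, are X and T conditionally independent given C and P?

No

3 paths connect X and T; each must be blocked for d-separation to hold:
Path 1: X → C ← A → T
  C is a collider and C is conditioned on, which opens it; A is a fork and A is not conditioned on — no node blocks this path, so it is active.
Path 2: X → C → U ← A → T
  C is a chain here and C is conditioned on, so the path is blocked at C.
Path 3: X → C → U → P ← R ← A → T
  C is a chain here and C is conditioned on, so the path is blocked at C.
Because an active path exists, X and T are not d-separated.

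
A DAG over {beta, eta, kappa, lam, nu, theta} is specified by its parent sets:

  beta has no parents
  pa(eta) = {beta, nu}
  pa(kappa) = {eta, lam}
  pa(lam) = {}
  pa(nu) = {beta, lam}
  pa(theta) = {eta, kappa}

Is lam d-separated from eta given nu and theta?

No — lam and eta are not d-separated given {nu, theta}.

We examine all 4 paths between lam and eta:
  1. lam → kappa → theta ← eta — kappa:chain[open]; theta:collider[open] ⇒ active
  2. lam → kappa ← eta — kappa:collider[open] ⇒ active
  3. lam → nu → eta — nu:chain[blocks] ⇒ blocked
  4. lam → nu ← beta → eta — nu:collider[open]; beta:fork[open] ⇒ active
At least one path is unblocked, so d-separation fails.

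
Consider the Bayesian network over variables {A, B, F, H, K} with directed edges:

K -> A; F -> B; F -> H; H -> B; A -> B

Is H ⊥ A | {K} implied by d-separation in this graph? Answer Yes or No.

2 paths connect H and A; each must be blocked for d-separation to hold:
  1. H → B ← A — B:collider[blocks] ⇒ blocked
  2. H ← F → B ← A — F:fork[open]; B:collider[blocks] ⇒ blocked
Every path is blocked, so H and A are d-separated given {K}.

Yes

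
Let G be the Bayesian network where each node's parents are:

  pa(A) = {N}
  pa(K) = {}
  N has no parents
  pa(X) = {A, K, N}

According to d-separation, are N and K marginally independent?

Yes

There are 2 undirected paths between N and K; checking each against the conditioning set ∅:
Path 1: N → A → X ← K
  X is a collider here and neither X nor any of its descendants is conditioned on, so the collider stays closed — the path is blocked at X.
Path 2: N → X ← K
  X is a collider here and neither X nor any of its descendants is conditioned on, so the collider stays closed — the path is blocked at X.
Every path is blocked, so N and K are d-separated given ∅.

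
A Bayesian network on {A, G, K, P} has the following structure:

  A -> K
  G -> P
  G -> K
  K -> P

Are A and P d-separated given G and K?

Yes

2 paths connect A and P; each must be blocked for d-separation to hold:
Path 1: A → K ← G → P
  G is a fork here and G is conditioned on, so the path is blocked at G.
Path 2: A → K → P
  K is a chain here and K is conditioned on, so the path is blocked at K.
All paths are blocked; A ⊥ P | {G, K} holds.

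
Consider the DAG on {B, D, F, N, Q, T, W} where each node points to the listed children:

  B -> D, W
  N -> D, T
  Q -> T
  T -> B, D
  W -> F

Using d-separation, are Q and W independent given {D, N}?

Enumerating the 3 paths from Q to W and testing each for blocking by {D, N}:
Path 1: Q → T ← N → D ← B → W
  N is a fork here and N is conditioned on, so the path is blocked at N.
Path 2: Q → T → D ← B → W
  T is a chain and T is not conditioned on; D is a collider and D is conditioned on, which opens it; B is a fork and B is not conditioned on — no node blocks this path, so it is active.
Path 3: Q → T → B → W
  T is a chain and T is not conditioned on; B is a chain and B is not conditioned on — no node blocks this path, so it is active.
Since the path Q → T → D ← B → W is active, Q and W are not d-separated given {D, N}.

No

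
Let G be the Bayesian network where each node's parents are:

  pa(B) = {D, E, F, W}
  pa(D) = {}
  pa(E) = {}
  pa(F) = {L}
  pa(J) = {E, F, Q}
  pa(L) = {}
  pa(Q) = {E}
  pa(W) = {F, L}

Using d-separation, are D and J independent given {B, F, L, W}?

Enumerating the 5 paths from D to J and testing each for blocking by {B, F, L, W}:
  1. D → B ← W ← L → F → J — B:collider[open]; W:chain[blocks]; L:fork[blocks]; F:chain[blocks] ⇒ blocked
  2. D → B ← W ← F → J — B:collider[open]; W:chain[blocks]; F:fork[blocks] ⇒ blocked
  3. D → B ← E → J — B:collider[open]; E:fork[open] ⇒ active
  4. D → B ← E → Q → J — B:collider[open]; E:fork[open]; Q:chain[open] ⇒ active
  5. D → B ← F → J — B:collider[open]; F:fork[blocks] ⇒ blocked
Because an active path exists, D and J are not d-separated.

No — D and J are not d-separated given {B, F, L, W}.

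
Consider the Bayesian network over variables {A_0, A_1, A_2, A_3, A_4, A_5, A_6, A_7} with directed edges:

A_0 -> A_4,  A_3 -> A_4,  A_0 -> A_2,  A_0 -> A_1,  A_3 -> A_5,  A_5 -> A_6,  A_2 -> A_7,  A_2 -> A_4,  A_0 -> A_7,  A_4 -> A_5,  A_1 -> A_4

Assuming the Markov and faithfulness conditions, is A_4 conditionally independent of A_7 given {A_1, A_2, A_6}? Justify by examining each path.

No

We examine all 6 paths between A_4 and A_7:
Path 1: A_4 ← A_1 ← A_0 → A_7
  A_1 is a chain here and A_1 is conditioned on, so the path is blocked at A_1.
Path 2: A_4 ← A_1 ← A_0 → A_2 → A_7
  A_1 is a chain here and A_1 is conditioned on, so the path is blocked at A_1.
Path 3: A_4 ← A_0 → A_7
  A_0 is a fork and A_0 is not conditioned on — no node blocks this path, so it is active.
Path 4: A_4 ← A_0 → A_2 → A_7
  A_2 is a chain here and A_2 is conditioned on, so the path is blocked at A_2.
Path 5: A_4 ← A_2 → A_7
  A_2 is a fork here and A_2 is conditioned on, so the path is blocked at A_2.
Path 6: A_4 ← A_2 ← A_0 → A_7
  A_2 is a chain here and A_2 is conditioned on, so the path is blocked at A_2.
At least one path is unblocked, so d-separation fails.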